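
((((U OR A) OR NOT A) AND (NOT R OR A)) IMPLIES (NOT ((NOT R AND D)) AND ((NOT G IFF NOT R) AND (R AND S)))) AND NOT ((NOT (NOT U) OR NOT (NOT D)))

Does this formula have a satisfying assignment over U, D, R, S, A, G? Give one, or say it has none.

U = False, D = False, R = True, S = True, A = False, G = False

  (((U OR A) OR NOT A) AND (NOT R OR A)) IMPLIES (NOT ((NOT R AND D)) AND ((NOT G IFF NOT R) AND (R AND S))) = True
    ((U OR A) OR NOT A) AND (NOT R OR A) = False
      (U OR A) OR NOT A = True
        U OR A = False
        NOT A = True
      NOT R OR A = False
        NOT R = False
    NOT ((NOT R AND D)) AND ((NOT G IFF NOT R) AND (R AND S)) = False
      NOT ((NOT R AND D)) = True
        NOT R AND D = False
          NOT R = False
      (NOT G IFF NOT R) AND (R AND S) = False
        NOT G IFF NOT R = False
          NOT G = True
          NOT R = False
        R AND S = True
  NOT ((NOT (NOT U) OR NOT (NOT D))) = True
    NOT (NOT U) OR NOT (NOT D) = False
      NOT (NOT U) = False
        NOT U = True
      NOT (NOT D) = False
        NOT D = True
Both conjuncts True, so the formula holds.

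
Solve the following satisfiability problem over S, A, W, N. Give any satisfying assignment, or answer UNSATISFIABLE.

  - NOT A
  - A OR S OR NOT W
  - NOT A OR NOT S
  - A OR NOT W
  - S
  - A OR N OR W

S = True, A = False, W = False, N = True

Unit clause (NOT A) forces A = False.
In (A OR NOT W) only NOT W is left, so W = False.
Unit clause (S) forces S = True.
In (A OR N OR W) only N is left, so N = True.
Check each clause:
  (NOT A): NOT A holds.
  (A OR S OR NOT W): S holds.
  (NOT A OR NOT S): NOT A holds.
  (A OR NOT W): NOT W holds.
  (S): S holds.
  (A OR N OR W): N holds.
All clauses satisfied.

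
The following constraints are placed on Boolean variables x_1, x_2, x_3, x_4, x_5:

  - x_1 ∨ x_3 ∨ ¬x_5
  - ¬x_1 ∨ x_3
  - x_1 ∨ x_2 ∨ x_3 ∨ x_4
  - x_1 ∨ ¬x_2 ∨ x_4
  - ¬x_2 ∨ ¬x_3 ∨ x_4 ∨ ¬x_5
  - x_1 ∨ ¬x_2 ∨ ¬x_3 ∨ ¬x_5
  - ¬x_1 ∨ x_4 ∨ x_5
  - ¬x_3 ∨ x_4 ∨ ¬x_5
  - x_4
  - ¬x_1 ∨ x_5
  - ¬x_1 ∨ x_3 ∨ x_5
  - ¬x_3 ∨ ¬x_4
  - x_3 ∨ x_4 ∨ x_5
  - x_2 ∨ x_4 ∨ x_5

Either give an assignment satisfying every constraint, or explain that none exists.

Unit clause (x_4) forces x_4 = True.
In (¬x_3 ∨ ¬x_4) only ¬x_3 is left, so x_3 = False.
In (¬x_1 ∨ x_3) only ¬x_1 is left, so x_1 = False.
In (x_1 ∨ x_3 ∨ ¬x_5) only ¬x_5 is left, so x_5 = False.
Set x_2 = False.
All clauses satisfied.

x_1 = False, x_2 = False, x_3 = False, x_4 = True, x_5 = False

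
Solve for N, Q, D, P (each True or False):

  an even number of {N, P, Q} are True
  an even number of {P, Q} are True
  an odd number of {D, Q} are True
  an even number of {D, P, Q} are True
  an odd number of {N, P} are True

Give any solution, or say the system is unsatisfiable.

N = False, Q = True, D = False, P = True

{N, P, Q}: 2 true → even ✓
{P, Q}: 2 true → even ✓
{D, Q}: 1 true → odd ✓
{D, P, Q}: 2 true → even ✓
{N, P}: 1 true → odd ✓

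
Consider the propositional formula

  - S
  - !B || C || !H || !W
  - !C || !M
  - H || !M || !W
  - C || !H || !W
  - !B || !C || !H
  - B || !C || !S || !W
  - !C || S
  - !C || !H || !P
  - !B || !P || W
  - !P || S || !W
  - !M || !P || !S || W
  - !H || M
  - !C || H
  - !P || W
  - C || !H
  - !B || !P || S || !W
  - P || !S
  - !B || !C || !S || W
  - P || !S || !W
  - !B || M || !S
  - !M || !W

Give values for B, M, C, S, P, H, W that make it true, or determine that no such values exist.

B: False; M: False; C: False; S: True; P: True; H: False; W: True

Unit clause (S) forces S = True.
In (P || !S) only P is left, so P = True.
In (!P || W) only W is left, so W = True.
In (!M || !W) only !M is left, so M = False.
In (!H || M) only !H is left, so H = False.
In (!C || H) only !C is left, so C = False.
In (!B || M || !S) only !B is left, so B = False.
All clauses satisfied.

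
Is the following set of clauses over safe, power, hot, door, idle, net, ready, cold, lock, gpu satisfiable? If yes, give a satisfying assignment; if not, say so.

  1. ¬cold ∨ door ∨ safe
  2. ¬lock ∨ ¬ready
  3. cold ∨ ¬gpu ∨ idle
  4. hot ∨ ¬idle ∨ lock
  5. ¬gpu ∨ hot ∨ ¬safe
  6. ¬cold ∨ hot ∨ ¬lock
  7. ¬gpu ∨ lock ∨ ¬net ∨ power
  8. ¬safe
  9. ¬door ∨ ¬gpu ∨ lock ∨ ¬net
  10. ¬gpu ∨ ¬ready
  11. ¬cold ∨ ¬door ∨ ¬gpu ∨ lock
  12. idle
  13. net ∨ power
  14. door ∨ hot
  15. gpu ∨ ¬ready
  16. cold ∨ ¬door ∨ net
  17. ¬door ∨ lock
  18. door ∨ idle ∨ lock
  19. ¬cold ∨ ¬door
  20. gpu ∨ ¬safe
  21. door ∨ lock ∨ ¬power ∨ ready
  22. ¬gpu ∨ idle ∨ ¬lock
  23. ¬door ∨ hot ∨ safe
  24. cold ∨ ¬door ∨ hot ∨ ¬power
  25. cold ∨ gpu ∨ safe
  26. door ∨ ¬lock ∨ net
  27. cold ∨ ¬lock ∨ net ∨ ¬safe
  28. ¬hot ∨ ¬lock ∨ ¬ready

Unit clause (¬safe) forces safe = False.
Unit clause (idle) forces idle = True.
Set power = True.
Try hot = False:
  (hot ∨ ¬idle ∨ lock) forces lock = True.
  (¬lock ∨ ¬ready) forces ready = False.
  (¬cold ∨ hot ∨ ¬lock) forces cold = False.
  (door ∨ hot) forces door = True.
  clause (¬door ∨ hot ∨ safe) is falsified — backtrack.
So hot = True.
Set door = False.
  then (¬cold ∨ door ∨ safe) forces cold = False.
  then (cold ∨ gpu ∨ safe) forces gpu = True.
  then (¬gpu ∨ ¬ready) forces ready = False.
  then (door ∨ lock ∨ ¬power ∨ ready) forces lock = True.
  then (door ∨ ¬lock ∨ net) forces net = True.
All clauses satisfied.

safe=F, power=T, hot=T, door=F, idle=T, net=T, ready=F, cold=F, lock=T, gpu=T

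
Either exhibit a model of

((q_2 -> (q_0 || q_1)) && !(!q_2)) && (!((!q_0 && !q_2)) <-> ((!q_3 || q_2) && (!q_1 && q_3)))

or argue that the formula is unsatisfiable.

q_0 = True; q_1 = False; q_2 = True; q_3 = True

  (q_2 -> (q_0 || q_1)) && !(!q_2) = True
    q_2 -> (q_0 || q_1) = True
      q_0 || q_1 = True
    !(!q_2) = True
      !q_2 = False
  !((!q_0 && !q_2)) <-> ((!q_3 || q_2) && (!q_1 && q_3)) = True
    !((!q_0 && !q_2)) = True
      !q_0 && !q_2 = False
        !q_0 = False
        !q_2 = False
    (!q_3 || q_2) && (!q_1 && q_3) = True
      !q_3 || q_2 = True
        !q_3 = False
      !q_1 && q_3 = True
        !q_1 = True
Both conjuncts True, so the formula holds.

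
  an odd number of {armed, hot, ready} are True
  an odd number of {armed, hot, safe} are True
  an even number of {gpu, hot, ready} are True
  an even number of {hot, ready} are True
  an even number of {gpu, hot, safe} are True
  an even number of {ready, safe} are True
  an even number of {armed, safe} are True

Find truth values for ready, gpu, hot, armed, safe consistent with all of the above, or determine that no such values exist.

ready = True, gpu = False, hot = True, armed = True, safe = True

{armed, hot, ready}: 3 true → odd ✓
{armed, hot, safe}: 3 true → odd ✓
{gpu, hot, ready}: 2 true → even ✓
{hot, ready}: 2 true → even ✓
{gpu, hot, safe}: 2 true → even ✓
{ready, safe}: 2 true → even ✓
{armed, safe}: 2 true → even ✓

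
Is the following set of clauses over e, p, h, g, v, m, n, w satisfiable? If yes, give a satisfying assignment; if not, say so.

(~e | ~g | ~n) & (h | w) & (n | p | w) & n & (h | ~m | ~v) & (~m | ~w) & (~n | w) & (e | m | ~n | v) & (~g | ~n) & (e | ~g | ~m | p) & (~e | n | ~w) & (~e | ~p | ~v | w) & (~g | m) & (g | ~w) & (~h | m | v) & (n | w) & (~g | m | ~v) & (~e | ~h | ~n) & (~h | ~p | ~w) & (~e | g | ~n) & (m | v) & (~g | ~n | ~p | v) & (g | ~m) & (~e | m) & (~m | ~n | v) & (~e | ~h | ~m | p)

Case g = True:
  (n) forces n = True.
  Clause (~g | ~n) is falsified — contradiction.
Case g = False:
  (n) forces n = True.
  (~n | w) forces w = True.
  Clause (g | ~w) is falsified — contradiction.
Both cases fail, so the formula is unsatisfiable.

Unsatisfiable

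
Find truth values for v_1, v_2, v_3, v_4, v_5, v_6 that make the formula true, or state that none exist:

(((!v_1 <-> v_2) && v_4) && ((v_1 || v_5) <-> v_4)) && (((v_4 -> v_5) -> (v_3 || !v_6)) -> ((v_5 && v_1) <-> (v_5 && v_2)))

v_1 = False, v_2 = True, v_3 = False, v_4 = True, v_5 = True, v_6 = True

  ((!v_1 <-> v_2) && v_4) && ((v_1 || v_5) <-> v_4) = True
    (!v_1 <-> v_2) && v_4 = True
      !v_1 <-> v_2 = True
        !v_1 = True
    (v_1 || v_5) <-> v_4 = True
      v_1 || v_5 = True
  ((v_4 -> v_5) -> (v_3 || !v_6)) -> ((v_5 && v_1) <-> (v_5 && v_2)) = True
    (v_4 -> v_5) -> (v_3 || !v_6) = False
      v_4 -> v_5 = True
      v_3 || !v_6 = False
        !v_6 = False
    (v_5 && v_1) <-> (v_5 && v_2) = False
      v_5 && v_1 = False
      v_5 && v_2 = True
Both conjuncts True, so the formula holds.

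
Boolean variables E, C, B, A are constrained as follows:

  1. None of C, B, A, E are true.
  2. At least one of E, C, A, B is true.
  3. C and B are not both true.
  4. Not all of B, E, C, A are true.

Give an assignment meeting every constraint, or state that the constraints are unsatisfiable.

No satisfying assignment exists.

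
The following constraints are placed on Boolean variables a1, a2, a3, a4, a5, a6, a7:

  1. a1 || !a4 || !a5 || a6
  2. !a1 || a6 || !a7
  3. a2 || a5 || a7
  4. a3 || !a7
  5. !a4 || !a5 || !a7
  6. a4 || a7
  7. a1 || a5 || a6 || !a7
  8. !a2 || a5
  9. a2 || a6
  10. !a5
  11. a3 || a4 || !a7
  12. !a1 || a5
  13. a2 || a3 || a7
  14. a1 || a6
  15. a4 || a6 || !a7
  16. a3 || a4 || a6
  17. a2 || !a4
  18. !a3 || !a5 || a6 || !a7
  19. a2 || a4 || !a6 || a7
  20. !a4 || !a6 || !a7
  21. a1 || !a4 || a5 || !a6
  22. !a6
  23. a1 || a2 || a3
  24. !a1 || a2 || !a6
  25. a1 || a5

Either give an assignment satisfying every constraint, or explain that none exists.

Case a1 = True:
  (!a5) forces a5 = False.
  Clause (!a1 || a5) is falsified — contradiction.
Case a1 = False:
  (!a5) forces a5 = False.
  Clause (a1 || a5) is falsified — contradiction.
Both cases fail, so the formula is unsatisfiable.

Unsatisfiable — no assignment works.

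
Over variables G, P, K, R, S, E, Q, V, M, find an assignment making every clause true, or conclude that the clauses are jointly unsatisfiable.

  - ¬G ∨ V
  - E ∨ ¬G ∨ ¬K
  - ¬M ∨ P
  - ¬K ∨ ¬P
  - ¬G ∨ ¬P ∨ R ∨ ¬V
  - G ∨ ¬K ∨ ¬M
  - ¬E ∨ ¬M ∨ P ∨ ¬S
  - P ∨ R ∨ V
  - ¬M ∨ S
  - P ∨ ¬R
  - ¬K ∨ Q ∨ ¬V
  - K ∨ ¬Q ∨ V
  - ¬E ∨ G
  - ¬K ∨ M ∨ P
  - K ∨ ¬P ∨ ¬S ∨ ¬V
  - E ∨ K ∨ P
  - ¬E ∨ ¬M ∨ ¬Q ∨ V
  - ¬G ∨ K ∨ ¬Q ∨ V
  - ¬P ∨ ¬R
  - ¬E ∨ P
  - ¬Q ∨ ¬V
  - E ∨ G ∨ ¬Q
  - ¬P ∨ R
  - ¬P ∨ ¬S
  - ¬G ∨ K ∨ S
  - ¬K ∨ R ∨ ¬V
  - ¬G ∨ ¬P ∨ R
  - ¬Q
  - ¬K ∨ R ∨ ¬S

UNSATISFIABLE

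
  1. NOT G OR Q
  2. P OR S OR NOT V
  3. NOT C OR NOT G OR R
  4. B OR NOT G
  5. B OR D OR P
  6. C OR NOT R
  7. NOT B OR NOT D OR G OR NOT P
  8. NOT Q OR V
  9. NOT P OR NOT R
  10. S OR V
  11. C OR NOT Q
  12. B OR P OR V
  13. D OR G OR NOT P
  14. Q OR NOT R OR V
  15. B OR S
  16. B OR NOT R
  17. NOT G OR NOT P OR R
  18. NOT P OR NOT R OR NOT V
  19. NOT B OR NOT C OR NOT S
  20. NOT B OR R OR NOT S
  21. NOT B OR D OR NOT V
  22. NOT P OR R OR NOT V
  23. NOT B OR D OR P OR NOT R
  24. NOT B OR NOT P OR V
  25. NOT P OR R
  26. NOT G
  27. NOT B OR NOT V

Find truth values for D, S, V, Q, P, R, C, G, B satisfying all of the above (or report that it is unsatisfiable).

Unit clause (NOT G) forces G = False.
Set D = True.
Set S = True.
Try V = False:
  (NOT Q OR V) forces Q = False.
  (Q OR NOT R OR V) forces R = False.
  (NOT B OR R OR NOT S) forces B = False.
  (B OR P OR V) forces P = True.
  clause (NOT P OR R) is falsified — backtrack.
So V = True.
  then (NOT B OR NOT V) forces B = False.
  then (B OR NOT R) forces R = False.
  then (NOT P OR R OR NOT V) forces P = False.
Set Q = False.
Set C = False.
All clauses satisfied.

D = True, S = True, V = True, Q = False, P = False, R = False, C = False, G = False, B = False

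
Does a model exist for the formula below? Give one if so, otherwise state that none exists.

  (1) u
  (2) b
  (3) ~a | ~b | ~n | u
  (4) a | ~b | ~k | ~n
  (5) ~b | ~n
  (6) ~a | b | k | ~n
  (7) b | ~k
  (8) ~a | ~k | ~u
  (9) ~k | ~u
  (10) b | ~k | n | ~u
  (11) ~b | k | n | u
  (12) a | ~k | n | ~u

u=T; a=F; k=F; b=T; n=F

Unit clause (u) forces u = True.
Unit clause (b) forces b = True.
In (~b | ~n) only ~n is left, so n = False.
In (~k | ~u) only ~k is left, so k = False.
Set a = False.
All clauses satisfied.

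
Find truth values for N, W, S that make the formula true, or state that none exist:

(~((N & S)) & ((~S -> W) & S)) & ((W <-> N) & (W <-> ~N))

UNSATISFIABLE

Case S = True: the formula simplifies to ~N & ((W <-> N) & (W <-> ~N)).
  N = True: the conjunct ~N is False.
  N = False: simplifies to ~W & W.
    W = True: the conjunct ~W is False.
    W = False: the conjunct W is False.
Case S = False: the conjunct S is False.
Both cases fail — unsatisfiable.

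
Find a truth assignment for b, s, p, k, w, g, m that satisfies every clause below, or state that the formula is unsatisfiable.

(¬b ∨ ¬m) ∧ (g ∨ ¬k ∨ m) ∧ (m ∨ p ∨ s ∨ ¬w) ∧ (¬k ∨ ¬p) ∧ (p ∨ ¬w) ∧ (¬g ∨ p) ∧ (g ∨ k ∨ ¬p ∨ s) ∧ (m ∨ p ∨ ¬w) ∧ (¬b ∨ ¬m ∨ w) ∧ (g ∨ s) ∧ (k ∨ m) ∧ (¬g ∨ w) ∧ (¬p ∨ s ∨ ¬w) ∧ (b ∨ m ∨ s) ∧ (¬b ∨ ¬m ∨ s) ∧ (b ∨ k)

b=F; s=T; p=F; k=T; w=F; g=F; m=T

Try b = True:
  (¬b ∨ ¬m) forces m = False.
  (k ∨ m) forces k = True.
  (g ∨ ¬k ∨ m) forces g = True.
  (¬k ∨ ¬p) forces p = False.
  clause (¬g ∨ p) is falsified — backtrack.
So b = False.
  then (b ∨ k) forces k = True.
  then (¬k ∨ ¬p) forces p = False.
  then (p ∨ ¬w) forces w = False.
  then (¬g ∨ p) forces g = False.
  then (g ∨ s) forces s = True.
  then (g ∨ ¬k ∨ m) forces m = True.
All clauses satisfied.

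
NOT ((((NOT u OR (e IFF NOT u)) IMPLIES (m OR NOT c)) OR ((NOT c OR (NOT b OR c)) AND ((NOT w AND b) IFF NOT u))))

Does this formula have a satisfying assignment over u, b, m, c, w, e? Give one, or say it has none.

u = False, b = True, m = False, c = True, w = True, e = True

  NOT ((((NOT u OR (e IFF NOT u)) IMPLIES (m OR NOT c)) OR ((NOT c OR (NOT b OR c)) AND ((NOT w AND b) IFF NOT u)))) = True
    ((NOT u OR (e IFF NOT u)) IMPLIES (m OR NOT c)) OR ((NOT c OR (NOT b OR c)) AND ((NOT w AND b) IFF NOT u)) = False
      (NOT u OR (e IFF NOT u)) IMPLIES (m OR NOT c) = False
        NOT u OR (e IFF NOT u) = True
          NOT u = True
          e IFF NOT u = True
            NOT u = True
        m OR NOT c = False
          NOT c = False
      (NOT c OR (NOT b OR c)) AND ((NOT w AND b) IFF NOT u) = False
        NOT c OR (NOT b OR c) = True
          NOT c = False
          NOT b OR c = True
            NOT b = False
        (NOT w AND b) IFF NOT u = False
          NOT w AND b = False
            NOT w = False
          NOT u = True
The formula evaluates to True.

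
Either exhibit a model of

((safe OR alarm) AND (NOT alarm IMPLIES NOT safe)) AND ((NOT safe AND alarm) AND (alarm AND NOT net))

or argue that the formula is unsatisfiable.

safe: False; alarm: True; net: False

  (safe OR alarm) AND (NOT alarm IMPLIES NOT safe) = True
    safe OR alarm = True
    NOT alarm IMPLIES NOT safe = True
      NOT alarm = False
      NOT safe = True
  (NOT safe AND alarm) AND (alarm AND NOT net) = True
    NOT safe AND alarm = True
      NOT safe = True
    alarm AND NOT net = True
      NOT net = True
Both conjuncts True, so the formula holds.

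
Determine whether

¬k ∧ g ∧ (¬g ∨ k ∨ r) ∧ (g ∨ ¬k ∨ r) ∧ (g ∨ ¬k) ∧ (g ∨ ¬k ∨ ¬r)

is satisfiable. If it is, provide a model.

Unit clause (¬k) forces k = False.
Unit clause (g) forces g = True.
In (¬g ∨ k ∨ r) only r is left, so r = True.
Check each clause:
  (¬k): ¬k holds.
  (g): g holds.
  (¬g ∨ k ∨ r): r holds.
  (g ∨ ¬k ∨ r): g holds.
  (g ∨ ¬k): g holds.
  (g ∨ ¬k ∨ ¬r): g holds.
All clauses satisfied.

g = True, k = False, r = True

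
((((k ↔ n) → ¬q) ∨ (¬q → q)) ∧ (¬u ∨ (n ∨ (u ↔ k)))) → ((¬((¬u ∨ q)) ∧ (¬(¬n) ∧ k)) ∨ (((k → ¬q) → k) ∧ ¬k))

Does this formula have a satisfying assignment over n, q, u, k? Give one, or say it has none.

n: False, q: True, u: True, k: False

  ((((k ↔ n) → ¬q) ∨ (¬q → q)) ∧ (¬u ∨ (n ∨ (u ↔ k)))) → ((¬((¬u ∨ q)) ∧ (¬(¬n) ∧ k)) ∨ (((k → ¬q) → k) ∧ ¬k)) = True
    (((k ↔ n) → ¬q) ∨ (¬q → q)) ∧ (¬u ∨ (n ∨ (u ↔ k))) = False
      ((k ↔ n) → ¬q) ∨ (¬q → q) = True
        (k ↔ n) → ¬q = False
          k ↔ n = True
          ¬q = False
        ¬q → q = True
          ¬q = False
      ¬u ∨ (n ∨ (u ↔ k)) = False
        ¬u = False
        n ∨ (u ↔ k) = False
          u ↔ k = False
    (¬((¬u ∨ q)) ∧ (¬(¬n) ∧ k)) ∨ (((k → ¬q) → k) ∧ ¬k) = False
      ¬((¬u ∨ q)) ∧ (¬(¬n) ∧ k) = False
        ¬((¬u ∨ q)) = False
          ¬u ∨ q = True
            ¬u = False
        ¬(¬n) ∧ k = False
          ¬(¬n) = False
            ¬n = True
      ((k → ¬q) → k) ∧ ¬k = False
        (k → ¬q) → k = False
          k → ¬q = True
            ¬q = False
        ¬k = True
The formula evaluates to True.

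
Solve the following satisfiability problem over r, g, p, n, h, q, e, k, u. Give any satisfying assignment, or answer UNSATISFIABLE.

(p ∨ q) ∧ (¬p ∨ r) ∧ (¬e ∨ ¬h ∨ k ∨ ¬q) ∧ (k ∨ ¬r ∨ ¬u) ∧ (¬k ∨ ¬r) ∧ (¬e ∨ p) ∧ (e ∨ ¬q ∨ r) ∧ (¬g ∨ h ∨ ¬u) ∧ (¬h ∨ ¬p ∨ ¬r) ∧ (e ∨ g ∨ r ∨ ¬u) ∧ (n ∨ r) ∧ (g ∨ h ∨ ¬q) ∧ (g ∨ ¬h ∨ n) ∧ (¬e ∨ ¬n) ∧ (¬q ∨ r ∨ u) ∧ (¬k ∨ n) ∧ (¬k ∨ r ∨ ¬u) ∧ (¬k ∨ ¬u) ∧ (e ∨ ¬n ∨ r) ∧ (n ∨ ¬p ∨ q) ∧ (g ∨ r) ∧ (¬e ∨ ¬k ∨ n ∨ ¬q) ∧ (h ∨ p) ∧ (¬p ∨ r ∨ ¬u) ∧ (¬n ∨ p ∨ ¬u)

r=T, g=T, p=F, n=T, h=T, q=T, e=F, k=F, u=F

Set r = True.
  then (¬k ∨ ¬r) forces k = False.
  then (k ∨ ¬r ∨ ¬u) forces u = False.
Set g = True.
Set p = False.
  then (p ∨ q) forces q = True.
  then (¬e ∨ p) forces e = False.
  then (h ∨ p) forces h = True.
Set n = True.
All clauses satisfied.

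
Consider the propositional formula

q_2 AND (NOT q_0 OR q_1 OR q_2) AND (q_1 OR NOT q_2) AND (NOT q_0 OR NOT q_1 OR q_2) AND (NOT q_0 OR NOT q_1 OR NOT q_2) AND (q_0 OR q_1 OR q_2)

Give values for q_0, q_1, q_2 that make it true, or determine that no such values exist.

Unit clause (q_2) forces q_2 = True.
In (q_1 OR NOT q_2) only q_1 is left, so q_1 = True.
In (NOT q_0 OR NOT q_1 OR NOT q_2) only NOT q_0 is left, so q_0 = False.
Check each clause:
  (q_2): q_2 holds.
  (NOT q_0 OR q_1 OR q_2): NOT q_0 holds.
  (q_1 OR NOT q_2): q_1 holds.
  (NOT q_0 OR NOT q_1 OR q_2): NOT q_0 holds.
  (NOT q_0 OR NOT q_1 OR NOT q_2): NOT q_0 holds.
  (q_0 OR q_1 OR q_2): q_1 holds.
All clauses satisfied.

q_0 = False, q_1 = True, q_2 = True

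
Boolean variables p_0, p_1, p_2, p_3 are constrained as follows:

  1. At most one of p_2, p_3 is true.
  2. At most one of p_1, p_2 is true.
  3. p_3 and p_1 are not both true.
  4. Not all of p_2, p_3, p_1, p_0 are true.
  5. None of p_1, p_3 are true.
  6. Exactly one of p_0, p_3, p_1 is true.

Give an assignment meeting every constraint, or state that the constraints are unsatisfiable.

p_0: True, p_1: False, p_2: True, p_3: False

  (1) {p_2, p_3}: 1 true — at most one ✓
  (2) {p_1, p_2}: 1 true — at most one ✓
  (3) p_3=F, p_1=F — not both ✓
  (4) {p_2, p_3, p_1, p_0}: 2/4 true — not all ✓
  (5) {p_1, p_3}: 0 true — none ✓
  (6) {p_0, p_3, p_1}: 1 true — exactly one ✓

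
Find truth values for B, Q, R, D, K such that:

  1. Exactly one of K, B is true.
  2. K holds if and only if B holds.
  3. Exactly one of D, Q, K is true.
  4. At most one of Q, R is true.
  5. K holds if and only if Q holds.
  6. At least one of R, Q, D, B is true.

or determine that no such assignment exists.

Case B = True:
  (1) with B=T forces K = False.
  Constraint (2) is violated (K=F, B=T) — contradiction.
Case B = False:
  (1) with B=F forces K = True.
  Constraint (2) is violated (K=T, B=F) — contradiction.
Both cases fail — unsatisfiable.

The formula is unsatisfiable.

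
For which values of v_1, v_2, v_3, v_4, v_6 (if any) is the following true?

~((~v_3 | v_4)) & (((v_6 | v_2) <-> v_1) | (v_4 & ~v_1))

v_1: True; v_2: True; v_3: True; v_4: False; v_6: True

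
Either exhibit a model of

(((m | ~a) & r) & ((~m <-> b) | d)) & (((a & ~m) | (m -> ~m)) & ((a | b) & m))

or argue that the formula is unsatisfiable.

UNSATISFIABLE

Case m = True: the conjunct (a & ~m) | (m -> ~m) becomes (a & False) | (True -> False) = False.
Case m = False: the conjunct m is False.
Both cases fail — unsatisfiable.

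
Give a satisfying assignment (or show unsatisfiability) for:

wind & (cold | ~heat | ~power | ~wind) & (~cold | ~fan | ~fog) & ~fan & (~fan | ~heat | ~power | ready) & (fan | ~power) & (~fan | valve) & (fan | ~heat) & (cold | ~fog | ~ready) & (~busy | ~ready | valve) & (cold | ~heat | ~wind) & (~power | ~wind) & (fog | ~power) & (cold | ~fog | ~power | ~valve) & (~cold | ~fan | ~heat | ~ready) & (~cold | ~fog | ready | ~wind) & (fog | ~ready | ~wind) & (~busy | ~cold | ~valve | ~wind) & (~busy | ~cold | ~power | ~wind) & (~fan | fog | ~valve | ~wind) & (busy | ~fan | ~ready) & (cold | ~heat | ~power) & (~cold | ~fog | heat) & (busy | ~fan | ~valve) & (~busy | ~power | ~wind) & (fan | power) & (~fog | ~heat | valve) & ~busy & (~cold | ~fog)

Case wind = True:
  (~fan) forces fan = False.
  (fan | ~power) forces power = False.
  Clause (fan | power) is falsified — contradiction.
Case wind = False:
  Clause (wind) is falsified — contradiction.
Both cases fail, so the formula is unsatisfiable.

UNSATISFIABLE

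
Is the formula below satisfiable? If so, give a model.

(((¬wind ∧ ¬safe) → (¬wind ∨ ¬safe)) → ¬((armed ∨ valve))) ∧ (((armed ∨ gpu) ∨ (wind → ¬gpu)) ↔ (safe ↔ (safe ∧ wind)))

safe: True; gpu: True; armed: False; valve: False; wind: True

  ((¬wind ∧ ¬safe) → (¬wind ∨ ¬safe)) → ¬((armed ∨ valve)) = True
    (¬wind ∧ ¬safe) → (¬wind ∨ ¬safe) = True
      ¬wind ∧ ¬safe = False
        ¬wind = False
        ¬safe = False
      ¬wind ∨ ¬safe = False
        ¬wind = False
        ¬safe = False
    ¬((armed ∨ valve)) = True
      armed ∨ valve = False
  ((armed ∨ gpu) ∨ (wind → ¬gpu)) ↔ (safe ↔ (safe ∧ wind)) = True
    (armed ∨ gpu) ∨ (wind → ¬gpu) = True
      armed ∨ gpu = True
      wind → ¬gpu = False
        ¬gpu = False
    safe ↔ (safe ∧ wind) = True
      safe ∧ wind = True
Both conjuncts True, so the formula holds.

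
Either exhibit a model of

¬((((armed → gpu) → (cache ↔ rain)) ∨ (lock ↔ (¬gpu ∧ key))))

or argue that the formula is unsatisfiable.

gpu = True, key = False, cache = True, lock = True, armed = False, rain = False

  ¬((((armed → gpu) → (cache ↔ rain)) ∨ (lock ↔ (¬gpu ∧ key)))) = True
    ((armed → gpu) → (cache ↔ rain)) ∨ (lock ↔ (¬gpu ∧ key)) = False
      (armed → gpu) → (cache ↔ rain) = False
        armed → gpu = True
        cache ↔ rain = False
      lock ↔ (¬gpu ∧ key) = False
        ¬gpu ∧ key = False
          ¬gpu = False
The formula evaluates to True.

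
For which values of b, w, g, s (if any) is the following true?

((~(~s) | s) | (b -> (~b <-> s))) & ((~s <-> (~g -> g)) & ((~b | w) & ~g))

b = False, w = True, g = False, s = True

  (~(~s) | s) | (b -> (~b <-> s)) = True
    ~(~s) | s = True
      ~(~s) = True
        ~s = False
    b -> (~b <-> s) = True
      ~b <-> s = True
        ~b = True
  (~s <-> (~g -> g)) & ((~b | w) & ~g) = True
    ~s <-> (~g -> g) = True
      ~s = False
      ~g -> g = False
        ~g = True
    (~b | w) & ~g = True
      ~b | w = True
        ~b = True
      ~g = True
Both conjuncts True, so the formula holds.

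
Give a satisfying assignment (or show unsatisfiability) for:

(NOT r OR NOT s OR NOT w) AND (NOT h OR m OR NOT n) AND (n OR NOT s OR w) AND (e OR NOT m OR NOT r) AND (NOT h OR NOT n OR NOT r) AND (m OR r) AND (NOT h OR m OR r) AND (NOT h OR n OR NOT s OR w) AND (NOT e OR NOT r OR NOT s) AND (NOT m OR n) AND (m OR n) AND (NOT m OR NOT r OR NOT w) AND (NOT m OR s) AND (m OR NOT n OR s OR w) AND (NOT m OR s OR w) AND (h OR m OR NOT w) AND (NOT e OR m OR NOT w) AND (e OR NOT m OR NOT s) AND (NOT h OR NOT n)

Set m = False.
  then (m OR r) forces r = True.
  then (m OR n) forces n = True.
  then (NOT h OR NOT n) forces h = False.
  then (h OR m OR NOT w) forces w = False.
  then (m OR NOT n OR s OR w) forces s = True.
  then (NOT e OR NOT r OR NOT s) forces e = False.
All clauses satisfied.

m = False, w = False, n = True, h = False, s = True, r = True, e = False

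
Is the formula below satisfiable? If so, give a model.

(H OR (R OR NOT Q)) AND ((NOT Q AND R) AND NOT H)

H: False, Q: False, R: True

  H OR (R OR NOT Q) = True
    R OR NOT Q = True
      NOT Q = True
  (NOT Q AND R) AND NOT H = True
    NOT Q AND R = True
      NOT Q = True
    NOT H = True
Both conjuncts True, so the formula holds.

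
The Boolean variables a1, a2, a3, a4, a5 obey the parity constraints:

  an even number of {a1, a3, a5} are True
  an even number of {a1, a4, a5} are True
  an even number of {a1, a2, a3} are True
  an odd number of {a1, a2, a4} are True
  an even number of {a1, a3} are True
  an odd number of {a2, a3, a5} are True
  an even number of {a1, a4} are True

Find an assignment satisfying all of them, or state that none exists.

Adding constraints 1, 2, 3, 4 mod 2: every variable appears an even number of times on the left, so the left side is 0.
But the right sides sum to 1 (mod 2). 0 ≠ 1 — the system is inconsistent.

No satisfying assignment exists.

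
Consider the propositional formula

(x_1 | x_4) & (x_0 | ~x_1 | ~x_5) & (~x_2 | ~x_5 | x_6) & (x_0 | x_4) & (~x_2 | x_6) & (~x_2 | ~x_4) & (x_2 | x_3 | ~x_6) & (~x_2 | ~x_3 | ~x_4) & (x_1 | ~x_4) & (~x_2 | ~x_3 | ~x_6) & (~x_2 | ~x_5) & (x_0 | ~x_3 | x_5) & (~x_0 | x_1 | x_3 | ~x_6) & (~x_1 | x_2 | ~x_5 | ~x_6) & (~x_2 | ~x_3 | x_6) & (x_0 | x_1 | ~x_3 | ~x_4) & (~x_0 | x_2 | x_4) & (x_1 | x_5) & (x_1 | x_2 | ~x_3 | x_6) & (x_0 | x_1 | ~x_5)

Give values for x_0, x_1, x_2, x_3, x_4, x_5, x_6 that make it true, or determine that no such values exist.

Set x_0 = False.
  then (x_0 | x_4) forces x_4 = True.
  then (~x_2 | ~x_4) forces x_2 = False.
  then (x_1 | ~x_4) forces x_1 = True.
  then (x_0 | ~x_1 | ~x_5) forces x_5 = False.
  then (x_0 | ~x_3 | x_5) forces x_3 = False.
  then (x_2 | x_3 | ~x_6) forces x_6 = False.
All clauses satisfied.

x_0=F, x_1=T, x_2=F, x_3=F, x_4=T, x_5=F, x_6=F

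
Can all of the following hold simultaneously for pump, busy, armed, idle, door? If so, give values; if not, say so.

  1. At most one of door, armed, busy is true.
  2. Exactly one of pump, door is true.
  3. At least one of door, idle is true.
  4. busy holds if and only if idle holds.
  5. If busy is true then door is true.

pump = False; busy = False; armed = False; idle = False; door = True

  (1) {door, armed, busy}: 1 true — at most one ✓
  (2) {pump, door}: 1 true — exactly one ✓
  (3) {door, idle}: 1 true — at least one ✓
  (4) busy=F, idle=F — same ✓
  (5) busy=F ⇒ door: vacuous ✓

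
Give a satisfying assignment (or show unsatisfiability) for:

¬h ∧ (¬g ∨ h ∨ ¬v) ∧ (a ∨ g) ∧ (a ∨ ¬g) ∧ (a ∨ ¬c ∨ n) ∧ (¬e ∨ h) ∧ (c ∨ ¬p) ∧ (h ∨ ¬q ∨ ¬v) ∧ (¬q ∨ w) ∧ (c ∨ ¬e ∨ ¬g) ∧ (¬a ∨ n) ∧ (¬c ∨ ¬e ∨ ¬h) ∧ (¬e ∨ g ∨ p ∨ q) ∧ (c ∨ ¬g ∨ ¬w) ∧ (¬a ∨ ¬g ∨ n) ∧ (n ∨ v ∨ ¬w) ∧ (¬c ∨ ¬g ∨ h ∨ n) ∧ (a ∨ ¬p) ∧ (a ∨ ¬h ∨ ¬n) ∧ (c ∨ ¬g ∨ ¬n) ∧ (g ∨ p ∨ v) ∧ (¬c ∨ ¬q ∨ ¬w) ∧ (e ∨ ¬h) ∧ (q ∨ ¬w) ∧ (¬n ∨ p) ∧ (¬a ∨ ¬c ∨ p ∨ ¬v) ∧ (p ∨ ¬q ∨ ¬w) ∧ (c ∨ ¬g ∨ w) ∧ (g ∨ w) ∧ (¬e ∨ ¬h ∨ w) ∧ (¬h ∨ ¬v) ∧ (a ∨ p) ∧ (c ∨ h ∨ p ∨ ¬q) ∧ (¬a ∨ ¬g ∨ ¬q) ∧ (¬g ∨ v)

UNSATISFIABLE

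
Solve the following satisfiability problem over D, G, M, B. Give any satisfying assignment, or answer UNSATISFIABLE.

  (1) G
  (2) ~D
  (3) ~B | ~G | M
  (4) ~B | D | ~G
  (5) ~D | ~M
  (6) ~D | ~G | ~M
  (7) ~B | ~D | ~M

Unit clause (G) forces G = True.
Unit clause (~D) forces D = False.
In (~B | D | ~G) only ~B is left, so B = False.
Set M = True.
All clauses satisfied.

D = False; G = True; M = True; B = False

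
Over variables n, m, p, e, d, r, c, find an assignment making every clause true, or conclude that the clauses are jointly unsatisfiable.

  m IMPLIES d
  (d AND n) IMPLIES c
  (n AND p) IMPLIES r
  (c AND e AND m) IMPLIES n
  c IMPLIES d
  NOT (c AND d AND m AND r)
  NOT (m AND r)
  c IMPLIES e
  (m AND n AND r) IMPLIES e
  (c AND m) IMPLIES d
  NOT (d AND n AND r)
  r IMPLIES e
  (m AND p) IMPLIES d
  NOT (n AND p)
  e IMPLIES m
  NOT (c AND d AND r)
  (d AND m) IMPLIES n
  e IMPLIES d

Set n = False.
Set m = False.
  then (NOT e OR m) forces e = False.
  then (NOT c OR e) forces c = False.
  then (e OR NOT r) forces r = False.
Set p = False.
Set d = True.
All clauses satisfied.

n = False, m = False, p = False, e = False, d = True, r = False, c = False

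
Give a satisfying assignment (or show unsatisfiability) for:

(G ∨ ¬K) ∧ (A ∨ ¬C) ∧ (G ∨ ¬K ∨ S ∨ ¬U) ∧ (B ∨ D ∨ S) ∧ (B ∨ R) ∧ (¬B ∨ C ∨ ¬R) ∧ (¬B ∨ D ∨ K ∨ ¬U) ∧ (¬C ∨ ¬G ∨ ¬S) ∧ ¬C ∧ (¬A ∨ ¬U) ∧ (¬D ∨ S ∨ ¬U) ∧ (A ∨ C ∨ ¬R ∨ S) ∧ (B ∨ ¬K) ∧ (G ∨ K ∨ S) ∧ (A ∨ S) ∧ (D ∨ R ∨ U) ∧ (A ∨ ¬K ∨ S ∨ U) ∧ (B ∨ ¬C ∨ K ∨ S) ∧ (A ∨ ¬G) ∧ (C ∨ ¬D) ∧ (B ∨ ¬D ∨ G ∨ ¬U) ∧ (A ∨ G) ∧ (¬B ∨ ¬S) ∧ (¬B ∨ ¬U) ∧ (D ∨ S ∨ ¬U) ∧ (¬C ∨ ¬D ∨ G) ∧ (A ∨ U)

U=F, S=T, G=T, A=T, B=F, C=F, R=T, D=F, K=F

Unit clause (¬C) forces C = False.
In (C ∨ ¬D) only ¬D is left, so D = False.
Try U = True:
  (¬A ∨ ¬U) forces A = False.
  (A ∨ S) forces S = True.
  (A ∨ ¬G) forces G = False.
  clause (A ∨ G) is falsified — backtrack.
So U = False.
  then (D ∨ R ∨ U) forces R = True.
  then (A ∨ U) forces A = True.
  then (¬B ∨ C ∨ ¬R) forces B = False.
  then (B ∨ ¬K) forces K = False.
  then (B ∨ D ∨ S) forces S = True.
Set G = True.
All clauses satisfied.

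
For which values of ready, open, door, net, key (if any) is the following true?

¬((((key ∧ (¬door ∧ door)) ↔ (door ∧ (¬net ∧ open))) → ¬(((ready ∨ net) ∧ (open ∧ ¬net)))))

ready = True, open = True, door = False, net = False, key = True

  ¬((((key ∧ (¬door ∧ door)) ↔ (door ∧ (¬net ∧ open))) → ¬(((ready ∨ net) ∧ (open ∧ ¬net))))) = True
    ((key ∧ (¬door ∧ door)) ↔ (door ∧ (¬net ∧ open))) → ¬(((ready ∨ net) ∧ (open ∧ ¬net))) = False
      (key ∧ (¬door ∧ door)) ↔ (door ∧ (¬net ∧ open)) = True
        key ∧ (¬door ∧ door) = False
          ¬door ∧ door = False
            ¬door = True
        door ∧ (¬net ∧ open) = False
          ¬net ∧ open = True
            ¬net = True
      ¬(((ready ∨ net) ∧ (open ∧ ¬net))) = False
        (ready ∨ net) ∧ (open ∧ ¬net) = True
          ready ∨ net = True
          open ∧ ¬net = True
            ¬net = True
The formula evaluates to True.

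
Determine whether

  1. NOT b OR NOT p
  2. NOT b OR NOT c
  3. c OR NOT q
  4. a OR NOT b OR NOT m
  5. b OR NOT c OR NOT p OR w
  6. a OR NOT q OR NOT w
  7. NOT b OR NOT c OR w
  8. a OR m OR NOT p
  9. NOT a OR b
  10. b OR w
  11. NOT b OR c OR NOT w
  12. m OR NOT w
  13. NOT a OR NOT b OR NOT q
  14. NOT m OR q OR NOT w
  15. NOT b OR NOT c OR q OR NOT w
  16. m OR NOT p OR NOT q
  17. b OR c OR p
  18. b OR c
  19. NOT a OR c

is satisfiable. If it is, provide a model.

Try a = True:
  (NOT a OR b) forces b = True.
  (NOT b OR NOT p) forces p = False.
  (NOT b OR NOT c) forces c = False.
  clause (NOT a OR c) is falsified — backtrack.
So a = False.
Set q = False.
Try c = True:
  (NOT b OR NOT c) forces b = False.
  (b OR w) forces w = True.
  (m OR NOT w) forces m = True.
  clause (NOT m OR q OR NOT w) is falsified — backtrack.
So c = False.
  then (b OR c) forces b = True.
  then (NOT b OR NOT p) forces p = False.
  then (a OR NOT b OR NOT m) forces m = False.
  then (NOT b OR c OR NOT w) forces w = False.
All clauses satisfied.

a = False; q = False; c = False; b = True; m = False; w = False; p = False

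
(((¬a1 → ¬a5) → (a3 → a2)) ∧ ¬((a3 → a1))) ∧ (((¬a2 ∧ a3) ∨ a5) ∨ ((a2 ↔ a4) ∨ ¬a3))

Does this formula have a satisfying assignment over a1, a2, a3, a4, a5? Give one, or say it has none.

a1=F; a2=F; a3=T; a4=T; a5=T

  ((¬a1 → ¬a5) → (a3 → a2)) ∧ ¬((a3 → a1)) = True
    (¬a1 → ¬a5) → (a3 → a2) = True
      ¬a1 → ¬a5 = False
        ¬a1 = True
        ¬a5 = False
      a3 → a2 = False
    ¬((a3 → a1)) = True
      a3 → a1 = False
  ((¬a2 ∧ a3) ∨ a5) ∨ ((a2 ↔ a4) ∨ ¬a3) = True
    (¬a2 ∧ a3) ∨ a5 = True
      ¬a2 ∧ a3 = True
        ¬a2 = True
    (a2 ↔ a4) ∨ ¬a3 = False
      a2 ↔ a4 = False
      ¬a3 = False
Both conjuncts True, so the formula holds.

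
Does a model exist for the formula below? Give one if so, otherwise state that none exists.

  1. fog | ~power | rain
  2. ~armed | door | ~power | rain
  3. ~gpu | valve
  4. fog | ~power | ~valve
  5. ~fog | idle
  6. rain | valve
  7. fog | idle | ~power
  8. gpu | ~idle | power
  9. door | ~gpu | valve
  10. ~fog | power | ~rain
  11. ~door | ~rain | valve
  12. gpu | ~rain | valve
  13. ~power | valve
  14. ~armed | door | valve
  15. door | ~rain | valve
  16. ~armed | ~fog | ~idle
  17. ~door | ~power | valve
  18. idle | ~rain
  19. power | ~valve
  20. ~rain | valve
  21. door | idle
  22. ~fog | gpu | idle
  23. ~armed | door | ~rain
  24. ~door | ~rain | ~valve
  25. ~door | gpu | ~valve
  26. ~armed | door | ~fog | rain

Set fog = True.
  then (~fog | idle) forces idle = True.
  then (~armed | ~fog | ~idle) forces armed = False.
Try valve = False:
  (~gpu | valve) forces gpu = False.
  (rain | valve) forces rain = True.
  clause (gpu | ~rain | valve) is falsified — backtrack.
So valve = True.
  then (power | ~valve) forces power = True.
Set door = False.
Set gpu = True.
Set rain = False.
All clauses satisfied.

fog = True; valve = True; door = False; power = True; gpu = True; rain = False; idle = True; armed = False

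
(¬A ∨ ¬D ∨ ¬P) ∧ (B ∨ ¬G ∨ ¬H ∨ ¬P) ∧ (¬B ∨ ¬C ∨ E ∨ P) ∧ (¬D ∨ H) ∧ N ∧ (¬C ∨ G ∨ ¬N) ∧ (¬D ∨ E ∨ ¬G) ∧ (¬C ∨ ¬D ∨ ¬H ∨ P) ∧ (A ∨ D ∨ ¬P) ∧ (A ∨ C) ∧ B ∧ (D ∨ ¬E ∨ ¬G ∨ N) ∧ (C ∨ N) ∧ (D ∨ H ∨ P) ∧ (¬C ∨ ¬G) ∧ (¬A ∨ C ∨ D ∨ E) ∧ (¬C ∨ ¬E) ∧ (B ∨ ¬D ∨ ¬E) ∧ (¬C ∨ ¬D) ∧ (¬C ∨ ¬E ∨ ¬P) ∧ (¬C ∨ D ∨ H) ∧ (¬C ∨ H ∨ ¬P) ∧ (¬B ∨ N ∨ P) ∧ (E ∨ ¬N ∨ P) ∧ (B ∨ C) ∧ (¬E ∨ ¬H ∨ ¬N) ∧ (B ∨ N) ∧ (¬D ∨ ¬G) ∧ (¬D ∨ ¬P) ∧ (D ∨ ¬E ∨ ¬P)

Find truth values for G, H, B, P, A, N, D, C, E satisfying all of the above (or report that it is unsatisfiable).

Case P = True:
  (N) forces N = True.
  (B) forces B = True.
  (¬D ∨ ¬P) forces D = False.
  (A ∨ D ∨ ¬P) forces A = True.
  (D ∨ ¬E ∨ ¬P) forces E = False.
  (¬A ∨ C ∨ D ∨ E) forces C = True.
  (¬C ∨ G ∨ ¬N) forces G = True.
  Clause (¬C ∨ ¬G) is falsified — contradiction.
Case P = False:
  (N) forces N = True.
  (B) forces B = True.
  (E ∨ ¬N ∨ P) forces E = True.
  (¬C ∨ ¬E) forces C = False.
  (A ∨ C) forces A = True.
  (¬E ∨ ¬H ∨ ¬N) forces H = False.
  (¬D ∨ H) forces D = False.
  Clause (D ∨ H ∨ P) is falsified — contradiction.
Both cases fail, so the formula is unsatisfiable.

The formula is unsatisfiable.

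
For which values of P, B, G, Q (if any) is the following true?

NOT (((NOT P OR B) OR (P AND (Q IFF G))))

P=T, B=F, G=T, Q=F

  NOT (((NOT P OR B) OR (P AND (Q IFF G)))) = True
    (NOT P OR B) OR (P AND (Q IFF G)) = False
      NOT P OR B = False
        NOT P = False
      P AND (Q IFF G) = False
        Q IFF G = False
The formula evaluates to True.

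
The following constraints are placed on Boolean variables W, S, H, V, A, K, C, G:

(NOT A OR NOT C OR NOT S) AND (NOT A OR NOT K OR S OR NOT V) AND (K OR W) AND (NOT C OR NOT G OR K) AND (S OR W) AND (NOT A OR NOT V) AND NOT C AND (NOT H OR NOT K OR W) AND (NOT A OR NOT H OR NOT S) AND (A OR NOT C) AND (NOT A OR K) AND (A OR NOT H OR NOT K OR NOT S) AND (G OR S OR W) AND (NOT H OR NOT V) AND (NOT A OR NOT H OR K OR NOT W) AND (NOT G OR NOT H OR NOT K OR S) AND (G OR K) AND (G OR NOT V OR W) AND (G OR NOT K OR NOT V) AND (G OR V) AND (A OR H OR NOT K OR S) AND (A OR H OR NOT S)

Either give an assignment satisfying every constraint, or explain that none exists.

W=T, S=F, H=F, V=F, A=T, K=T, C=F, G=T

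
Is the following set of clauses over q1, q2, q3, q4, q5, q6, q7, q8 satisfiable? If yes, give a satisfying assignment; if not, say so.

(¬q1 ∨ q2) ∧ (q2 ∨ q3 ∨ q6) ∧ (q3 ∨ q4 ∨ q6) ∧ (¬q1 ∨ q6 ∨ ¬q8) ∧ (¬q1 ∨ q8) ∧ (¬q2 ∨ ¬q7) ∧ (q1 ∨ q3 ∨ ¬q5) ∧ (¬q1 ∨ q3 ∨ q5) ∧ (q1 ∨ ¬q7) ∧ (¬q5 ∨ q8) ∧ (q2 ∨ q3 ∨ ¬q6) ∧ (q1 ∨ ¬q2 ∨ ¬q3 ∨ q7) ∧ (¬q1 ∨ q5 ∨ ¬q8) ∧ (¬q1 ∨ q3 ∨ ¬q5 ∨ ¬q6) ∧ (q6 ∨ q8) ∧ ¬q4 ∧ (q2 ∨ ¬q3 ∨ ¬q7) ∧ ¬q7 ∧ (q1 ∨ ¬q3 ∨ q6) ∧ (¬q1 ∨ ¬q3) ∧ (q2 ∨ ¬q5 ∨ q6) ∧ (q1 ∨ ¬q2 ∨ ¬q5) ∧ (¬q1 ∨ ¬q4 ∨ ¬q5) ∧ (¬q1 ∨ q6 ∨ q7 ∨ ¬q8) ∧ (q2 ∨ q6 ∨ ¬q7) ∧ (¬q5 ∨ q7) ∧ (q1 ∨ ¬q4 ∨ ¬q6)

q1 = False, q2 = False, q3 = True, q4 = False, q5 = False, q6 = True, q7 = False, q8 = True

Unit clause (¬q4) forces q4 = False.
Unit clause (¬q7) forces q7 = False.
In (¬q5 ∨ q7) only ¬q5 is left, so q5 = False.
Try q1 = True:
  (¬q1 ∨ q2) forces q2 = True.
  (¬q1 ∨ q8) forces q8 = True.
  clause (¬q1 ∨ q5 ∨ ¬q8) is falsified — backtrack.
So q1 = False.
Set q2 = False.
Try q3 = False:
  (q2 ∨ q3 ∨ q6) forces q6 = True.
  clause (q2 ∨ q3 ∨ ¬q6) is falsified — backtrack.
So q3 = True.
  then (q1 ∨ ¬q3 ∨ q6) forces q6 = True.
Set q8 = True.
All clauses satisfied.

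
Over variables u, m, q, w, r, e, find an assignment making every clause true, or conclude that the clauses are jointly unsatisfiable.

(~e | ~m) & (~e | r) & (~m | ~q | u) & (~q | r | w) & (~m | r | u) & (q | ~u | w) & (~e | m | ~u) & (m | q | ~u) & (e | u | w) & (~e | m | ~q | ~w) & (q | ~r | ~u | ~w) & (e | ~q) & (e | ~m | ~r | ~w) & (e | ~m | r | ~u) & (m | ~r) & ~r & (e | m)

Unsatisfiable

Case r = True:
  Clause (~r) is falsified — contradiction.
Case r = False:
  (~e | r) forces e = False.
  (e | ~q) forces q = False.
  (e | m) forces m = True.
  (~m | r | u) forces u = True.
  Clause (e | ~m | r | ~u) is falsified — contradiction.
Both cases fail, so the formula is unsatisfiable.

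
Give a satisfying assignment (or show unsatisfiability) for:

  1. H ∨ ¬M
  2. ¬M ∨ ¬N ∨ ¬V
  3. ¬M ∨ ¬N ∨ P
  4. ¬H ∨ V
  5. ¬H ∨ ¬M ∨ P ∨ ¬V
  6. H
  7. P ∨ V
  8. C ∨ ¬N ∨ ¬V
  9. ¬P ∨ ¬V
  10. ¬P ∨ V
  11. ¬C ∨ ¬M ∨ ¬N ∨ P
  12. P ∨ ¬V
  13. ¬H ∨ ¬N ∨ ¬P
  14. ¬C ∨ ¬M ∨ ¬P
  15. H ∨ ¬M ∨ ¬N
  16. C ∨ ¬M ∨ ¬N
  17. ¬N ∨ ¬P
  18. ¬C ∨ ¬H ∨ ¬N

Unsatisfiable

Case H = True:
  (¬H ∨ V) forces V = True.
  (¬P ∨ ¬V) forces P = False.
  Clause (P ∨ ¬V) is falsified — contradiction.
Case H = False:
  Clause (H) is falsified — contradiction.
Both cases fail, so the formula is unsatisfiable.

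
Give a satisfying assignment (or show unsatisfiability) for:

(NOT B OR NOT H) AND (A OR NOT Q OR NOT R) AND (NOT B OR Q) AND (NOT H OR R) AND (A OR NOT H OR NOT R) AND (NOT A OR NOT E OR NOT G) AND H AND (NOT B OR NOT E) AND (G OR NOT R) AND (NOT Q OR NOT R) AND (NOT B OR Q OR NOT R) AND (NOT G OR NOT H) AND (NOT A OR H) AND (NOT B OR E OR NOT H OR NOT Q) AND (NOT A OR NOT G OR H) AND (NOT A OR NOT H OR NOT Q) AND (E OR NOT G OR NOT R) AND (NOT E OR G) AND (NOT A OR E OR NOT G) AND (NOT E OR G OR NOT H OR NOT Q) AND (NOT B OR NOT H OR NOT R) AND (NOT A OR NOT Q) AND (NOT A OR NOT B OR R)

Case H = True:
  (NOT B OR NOT H) forces B = False.
  (NOT H OR R) forces R = True.
  (A OR NOT H OR NOT R) forces A = True.
  (G OR NOT R) forces G = True.
  Clause (NOT G OR NOT H) is falsified — contradiction.
Case H = False:
  Clause (H) is falsified — contradiction.
Both cases fail, so the formula is unsatisfiable.

Unsatisfiable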